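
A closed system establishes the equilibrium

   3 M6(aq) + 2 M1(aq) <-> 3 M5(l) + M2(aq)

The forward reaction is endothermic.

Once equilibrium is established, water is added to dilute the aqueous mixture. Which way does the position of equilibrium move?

left

Dilution lowers every aqueous concentration by the same factor. Δn_aq = 1 − 5 = -4, so the system shifts toward the side with more dissolved moles — to the left.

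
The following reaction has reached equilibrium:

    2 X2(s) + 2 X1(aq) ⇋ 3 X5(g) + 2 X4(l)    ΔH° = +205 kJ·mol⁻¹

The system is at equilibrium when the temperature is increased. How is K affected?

K depends on temperature via the van 't Hoff relation. The forward reaction is endothermic, so raising T increases K.

increases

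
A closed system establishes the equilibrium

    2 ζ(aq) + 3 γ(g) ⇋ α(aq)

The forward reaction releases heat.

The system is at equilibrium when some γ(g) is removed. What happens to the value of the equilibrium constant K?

The equilibrium constant depends only on temperature. This perturbation may move the position of equilibrium, but since T is unchanged, K itself is unchanged.

unchanged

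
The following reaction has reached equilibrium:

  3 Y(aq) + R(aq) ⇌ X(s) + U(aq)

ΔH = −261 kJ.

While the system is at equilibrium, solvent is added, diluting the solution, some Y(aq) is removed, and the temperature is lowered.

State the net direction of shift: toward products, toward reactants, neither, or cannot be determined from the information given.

Dilution lowers every aqueous concentration by the same factor. Δn_aq = 1 − 4 = -3, so the system shifts toward the side with more dissolved moles — to the left.
Removing Y (aq), a reactant, drives the reaction to the left.
The forward reaction is exothermic. Lowering T favours the exothermic direction — shift to the right.
The individual effects push in opposite directions; without quantitative information the net direction cannot be determined.

cannot be determined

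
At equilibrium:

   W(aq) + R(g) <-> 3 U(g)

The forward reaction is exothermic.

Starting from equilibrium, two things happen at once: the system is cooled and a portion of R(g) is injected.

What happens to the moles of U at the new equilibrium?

increases

The forward reaction is exothermic. Lowering T favours the exothermic direction — shift to the right.
Adding R (g), a reactant, drives the reaction to the right.
The net shift is to the right. U is a product, so its amount increases.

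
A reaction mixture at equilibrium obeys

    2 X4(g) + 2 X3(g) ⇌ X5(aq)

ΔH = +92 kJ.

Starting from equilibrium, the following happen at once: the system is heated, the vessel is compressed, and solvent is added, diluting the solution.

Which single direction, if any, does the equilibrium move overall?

right

The forward reaction is endothermic. Raising T favours the endothermic direction — shift to the right.
Gas moles: reactants 4, products 0 (Δn_gas = -4). Compression shifts the system toward the side with fewer moles of gas — to the right.
Dilution lowers every aqueous concentration by the same factor. Δn_aq = 1 − 0 = +1, so the system shifts toward the side with more dissolved moles — to the right.
All effects act in the same direction — net shift to the right.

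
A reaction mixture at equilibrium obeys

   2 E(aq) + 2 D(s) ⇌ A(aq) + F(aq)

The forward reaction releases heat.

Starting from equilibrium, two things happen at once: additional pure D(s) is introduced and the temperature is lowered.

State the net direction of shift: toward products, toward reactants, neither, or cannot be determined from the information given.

D is a pure solid; its activity is 1 regardless of amount, so Q is unaffected — no shift from this change.
The forward reaction is exothermic. Lowering T favours the exothermic direction — shift to the right.
Only the nonzero effect(s) matter; the net shift is to the right.

right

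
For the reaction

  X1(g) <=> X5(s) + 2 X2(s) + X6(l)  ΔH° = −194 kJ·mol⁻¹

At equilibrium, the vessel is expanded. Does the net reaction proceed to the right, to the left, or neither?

left

Gas moles: reactants 1, products 0 (Δn_gas = -1). Expansion shifts the system toward the side with more moles of gas — to the left.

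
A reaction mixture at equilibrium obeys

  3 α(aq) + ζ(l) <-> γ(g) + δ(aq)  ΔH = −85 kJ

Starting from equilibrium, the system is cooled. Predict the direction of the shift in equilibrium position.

The forward reaction is exothermic. Lowering T favours the exothermic direction — shift to the right.

right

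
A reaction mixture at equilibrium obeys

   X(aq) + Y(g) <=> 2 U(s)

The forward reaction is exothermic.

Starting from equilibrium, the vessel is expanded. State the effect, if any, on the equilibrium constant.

unchanged

The equilibrium constant depends only on temperature. This perturbation may move the position of equilibrium, but since T is unchanged, K itself is unchanged.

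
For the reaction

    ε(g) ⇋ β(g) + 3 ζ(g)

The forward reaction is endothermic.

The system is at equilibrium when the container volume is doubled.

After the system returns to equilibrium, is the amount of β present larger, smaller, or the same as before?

Gas moles: reactants 1, products 4 (Δn_gas = +3). Expansion shifts the system toward the side with more moles of gas — to the right.
The net shift is to the right. β is a product, so its amount increases.

increases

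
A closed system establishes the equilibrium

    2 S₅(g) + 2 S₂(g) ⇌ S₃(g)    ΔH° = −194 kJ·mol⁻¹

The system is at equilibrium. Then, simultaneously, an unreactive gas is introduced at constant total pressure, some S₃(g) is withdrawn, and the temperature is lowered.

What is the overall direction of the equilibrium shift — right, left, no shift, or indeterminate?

cannot be determined

Adding inert gas at constant total pressure expands the volume and lowers every reacting partial pressure. With Δn_gas = 1 − 4 = -3, Q moves away from K toward the side with fewer gas moles, so the system shifts toward the side with more gas moles — to the left.
Removing S₃ (g), a product, drives the reaction to the right.
The forward reaction is exothermic. Lowering T favours the exothermic direction — shift to the right.
The individual effects push in opposite directions; without quantitative information the net direction cannot be determined.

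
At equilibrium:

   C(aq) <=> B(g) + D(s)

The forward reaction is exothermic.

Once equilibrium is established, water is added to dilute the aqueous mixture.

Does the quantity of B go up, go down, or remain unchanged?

Dilution lowers every aqueous concentration by the same factor. Δn_aq = 0 − 1 = -1, so the system shifts toward the side with more dissolved moles — to the left.
The net shift is to the left. B is a product, so its amount decreases.

decreases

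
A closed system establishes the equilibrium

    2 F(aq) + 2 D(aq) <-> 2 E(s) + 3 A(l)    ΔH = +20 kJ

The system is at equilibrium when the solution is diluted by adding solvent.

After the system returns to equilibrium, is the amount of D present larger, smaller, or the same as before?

Dilution lowers every aqueous concentration by the same factor. Δn_aq = 0 − 4 = -4, so the system shifts toward the side with more dissolved moles — to the left.
The net shift is to the left. D is a reactant, so its amount increases.

increases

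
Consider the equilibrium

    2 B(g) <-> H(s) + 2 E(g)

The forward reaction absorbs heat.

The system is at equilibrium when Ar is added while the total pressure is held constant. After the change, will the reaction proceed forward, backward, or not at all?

Adding inert gas at constant total pressure expands the volume, scaling every reacting partial pressure by the same factor. Δn_gas = 2 − 2 = 0, so Q is unchanged — no shift.

no shift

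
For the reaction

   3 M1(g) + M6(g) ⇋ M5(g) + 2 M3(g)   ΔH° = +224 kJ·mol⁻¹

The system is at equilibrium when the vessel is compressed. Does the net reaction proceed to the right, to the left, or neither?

right

Gas moles: reactants 4, products 3 (Δn_gas = -1). Compression shifts the system toward the side with fewer moles of gas — to the right.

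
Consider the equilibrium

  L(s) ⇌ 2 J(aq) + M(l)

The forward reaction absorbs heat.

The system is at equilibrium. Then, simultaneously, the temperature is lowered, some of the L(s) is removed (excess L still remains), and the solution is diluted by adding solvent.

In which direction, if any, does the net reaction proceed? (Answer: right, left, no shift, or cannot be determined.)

cannot be determined

The forward reaction is endothermic. Lowering T favours the exothermic direction — shift to the left.
L is a pure solid; its activity is 1 regardless of amount, so Q is unaffected — no shift from this change.
Dilution lowers every aqueous concentration by the same factor. Δn_aq = 2 − 0 = +2, so the system shifts toward the side with more dissolved moles — to the right.
The individual effects push in opposite directions; without quantitative information the net direction cannot be determined.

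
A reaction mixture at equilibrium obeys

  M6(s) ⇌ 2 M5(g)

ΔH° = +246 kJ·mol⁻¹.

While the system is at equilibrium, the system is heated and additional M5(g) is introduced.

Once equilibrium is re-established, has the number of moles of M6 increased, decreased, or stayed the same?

The forward reaction is endothermic. Raising T favours the endothermic direction — shift to the right.
Adding M5 (g), a product, drives the reaction to the left.
The two effects oppose each other, so the net shift — and hence the change in M6 — cannot be determined from the given information.

cannot be determined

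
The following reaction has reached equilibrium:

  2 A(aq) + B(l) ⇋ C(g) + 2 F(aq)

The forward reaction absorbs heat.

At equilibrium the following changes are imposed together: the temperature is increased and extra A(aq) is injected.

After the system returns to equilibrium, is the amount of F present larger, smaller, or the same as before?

increases

The forward reaction is endothermic. Raising T favours the endothermic direction — shift to the right.
Adding A (aq), a reactant, drives the reaction to the right.
The net shift is to the right. F is a product, so its amount increases.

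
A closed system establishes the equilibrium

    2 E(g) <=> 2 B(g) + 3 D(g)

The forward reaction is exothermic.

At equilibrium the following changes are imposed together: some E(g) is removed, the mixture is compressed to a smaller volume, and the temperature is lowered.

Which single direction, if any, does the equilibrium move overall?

cannot be determined

Removing E (g), a reactant, drives the reaction to the left.
Gas moles: reactants 2, products 5 (Δn_gas = +3). Compression shifts the system toward the side with fewer moles of gas — to the left.
The forward reaction is exothermic. Lowering T favours the exothermic direction — shift to the right.
The individual effects push in opposite directions; without quantitative information the net direction cannot be determined.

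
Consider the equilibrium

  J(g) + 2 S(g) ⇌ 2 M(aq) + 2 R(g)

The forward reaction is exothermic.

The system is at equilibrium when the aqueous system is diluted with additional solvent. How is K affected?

The equilibrium constant depends only on temperature. This perturbation may move the position of equilibrium, but since T is unchanged, K itself is unchanged.

unchanged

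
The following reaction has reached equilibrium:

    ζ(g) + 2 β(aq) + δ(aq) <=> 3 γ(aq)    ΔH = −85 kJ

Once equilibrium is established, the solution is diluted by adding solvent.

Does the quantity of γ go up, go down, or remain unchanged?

Dilution scales every aqueous concentration by the same factor. Δn_aq = 3 − 3 = 0, so Q is unchanged — no shift.
No net shift occurs, so the amount of γ is unchanged.

unchanged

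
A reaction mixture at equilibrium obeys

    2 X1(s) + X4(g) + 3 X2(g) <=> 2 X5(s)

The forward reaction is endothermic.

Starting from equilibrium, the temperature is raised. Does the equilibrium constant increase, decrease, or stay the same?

increases

K depends on temperature via the van 't Hoff relation. The forward reaction is endothermic, so raising T increases K.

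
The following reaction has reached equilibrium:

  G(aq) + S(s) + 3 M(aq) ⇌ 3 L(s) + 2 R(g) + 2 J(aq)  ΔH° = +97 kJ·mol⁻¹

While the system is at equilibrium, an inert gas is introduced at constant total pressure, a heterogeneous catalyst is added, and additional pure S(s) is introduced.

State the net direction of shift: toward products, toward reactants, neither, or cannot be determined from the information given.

right

Adding inert gas at constant total pressure expands the volume and lowers every reacting partial pressure. With Δn_gas = 2 − 0 = +2, Q moves away from K toward the side with fewer gas moles, so the system shifts toward the side with more gas moles — to the right.
A catalyst speeds both forward and reverse rates equally; it changes neither Q nor K — no shift from this change.
S is a pure solid; its activity is 1 regardless of amount, so Q is unaffected — no shift from this change.
Only the nonzero effect(s) matter; the net shift is to the right.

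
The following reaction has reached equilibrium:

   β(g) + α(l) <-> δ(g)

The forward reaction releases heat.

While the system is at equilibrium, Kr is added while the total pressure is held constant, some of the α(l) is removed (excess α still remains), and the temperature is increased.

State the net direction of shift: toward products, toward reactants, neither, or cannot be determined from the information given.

Adding inert gas at constant total pressure expands the volume, scaling every reacting partial pressure by the same factor. Δn_gas = 1 − 1 = 0, so Q is unchanged — no shift.
α is a pure liquid; its activity is 1 regardless of amount, so Q is unaffected — no shift from this change.
The forward reaction is exothermic. Raising T favours the endothermic direction — shift to the left.
Only the nonzero effect(s) matter; the net shift is to the left.

left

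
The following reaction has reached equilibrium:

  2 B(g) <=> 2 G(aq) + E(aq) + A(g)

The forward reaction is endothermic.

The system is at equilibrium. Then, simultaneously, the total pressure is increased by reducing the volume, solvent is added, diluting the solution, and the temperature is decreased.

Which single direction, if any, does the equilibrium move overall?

Gas moles: reactants 2, products 1 (Δn_gas = -1). Compression shifts the system toward the side with fewer moles of gas — to the right.
Dilution lowers every aqueous concentration by the same factor. Δn_aq = 3 − 0 = +3, so the system shifts toward the side with more dissolved moles — to the right.
The forward reaction is endothermic. Lowering T favours the exothermic direction — shift to the left.
The individual effects push in opposite directions; without quantitative information the net direction cannot be determined.

cannot be determined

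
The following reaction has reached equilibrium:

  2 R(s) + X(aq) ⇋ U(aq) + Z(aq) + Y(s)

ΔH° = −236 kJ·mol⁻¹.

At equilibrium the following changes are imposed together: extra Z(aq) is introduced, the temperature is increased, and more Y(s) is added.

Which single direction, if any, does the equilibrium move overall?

left

Adding Z (aq), a product, drives the reaction to the left.
The forward reaction is exothermic. Raising T favours the endothermic direction — shift to the left.
Y is a pure solid; its activity is 1 regardless of amount, so Q is unaffected — no shift from this change.
Only the nonzero effect(s) matter; the net shift is to the left.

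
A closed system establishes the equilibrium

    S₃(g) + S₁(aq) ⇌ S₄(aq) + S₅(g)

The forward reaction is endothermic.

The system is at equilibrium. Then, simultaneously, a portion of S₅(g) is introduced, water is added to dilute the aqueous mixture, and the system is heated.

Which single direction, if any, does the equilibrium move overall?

Adding S₅ (g), a product, drives the reaction to the left.
Dilution scales every aqueous concentration by the same factor. Δn_aq = 1 − 1 = 0, so Q is unchanged — no shift.
The forward reaction is endothermic. Raising T favours the endothermic direction — shift to the right.
The individual effects push in opposite directions; without quantitative information the net direction cannot be determined.

cannot be determined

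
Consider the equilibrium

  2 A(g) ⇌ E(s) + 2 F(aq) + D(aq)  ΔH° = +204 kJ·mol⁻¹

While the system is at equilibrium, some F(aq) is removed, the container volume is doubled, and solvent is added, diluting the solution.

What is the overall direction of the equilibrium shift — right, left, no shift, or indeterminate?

Removing F (aq), a product, drives the reaction to the right.
Gas moles: reactants 2, products 0 (Δn_gas = -2). Expansion shifts the system toward the side with more moles of gas — to the left.
Dilution lowers every aqueous concentration by the same factor. Δn_aq = 3 − 0 = +3, so the system shifts toward the side with more dissolved moles — to the right.
The individual effects push in opposite directions; without quantitative information the net direction cannot be determined.

cannot be determined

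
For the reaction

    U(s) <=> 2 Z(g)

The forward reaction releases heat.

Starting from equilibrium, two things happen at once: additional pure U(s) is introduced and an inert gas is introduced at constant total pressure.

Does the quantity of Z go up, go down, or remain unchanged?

U is a pure solid; its activity is 1 regardless of amount, so Q is unaffected — no shift from this change.
Adding inert gas at constant total pressure expands the volume and lowers every reacting partial pressure. With Δn_gas = 2 − 0 = +2, Q moves away from K toward the side with fewer gas moles, so the system shifts toward the side with more gas moles — to the right.
The net shift is to the right. Z is a product, so its amount increases.

increases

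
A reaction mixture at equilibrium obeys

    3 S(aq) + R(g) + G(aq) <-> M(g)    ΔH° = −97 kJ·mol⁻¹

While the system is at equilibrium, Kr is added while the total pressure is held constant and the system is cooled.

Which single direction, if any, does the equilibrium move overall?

Adding inert gas at constant total pressure expands the volume, scaling every reacting partial pressure by the same factor. Δn_gas = 1 − 1 = 0, so Q is unchanged — no shift.
The forward reaction is exothermic. Lowering T favours the exothermic direction — shift to the right.
Only the nonzero effect(s) matter; the net shift is to the right.

right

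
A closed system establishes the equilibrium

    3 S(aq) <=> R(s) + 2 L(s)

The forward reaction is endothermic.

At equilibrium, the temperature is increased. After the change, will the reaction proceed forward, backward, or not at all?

The forward reaction is endothermic. Raising T favours the endothermic direction — shift to the right.

right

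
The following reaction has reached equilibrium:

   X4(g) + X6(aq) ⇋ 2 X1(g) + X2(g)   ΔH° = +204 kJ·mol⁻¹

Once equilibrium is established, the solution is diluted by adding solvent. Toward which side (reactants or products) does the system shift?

Dilution lowers every aqueous concentration by the same factor. Δn_aq = 0 − 1 = -1, so the system shifts toward the side with more dissolved moles — to the left.

left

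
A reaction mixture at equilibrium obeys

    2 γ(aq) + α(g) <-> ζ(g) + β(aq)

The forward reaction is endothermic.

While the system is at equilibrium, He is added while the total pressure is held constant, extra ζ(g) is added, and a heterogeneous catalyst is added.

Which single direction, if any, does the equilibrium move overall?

left

Adding inert gas at constant total pressure expands the volume, scaling every reacting partial pressure by the same factor. Δn_gas = 1 − 1 = 0, so Q is unchanged — no shift.
Adding ζ (g), a product, drives the reaction to the left.
A catalyst speeds both forward and reverse rates equally; it changes neither Q nor K — no shift from this change.
Only the nonzero effect(s) matter; the net shift is to the left.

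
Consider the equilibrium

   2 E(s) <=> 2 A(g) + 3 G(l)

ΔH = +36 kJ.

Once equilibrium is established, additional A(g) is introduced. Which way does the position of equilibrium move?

left

Adding A (g), a product, drives the reaction to the left.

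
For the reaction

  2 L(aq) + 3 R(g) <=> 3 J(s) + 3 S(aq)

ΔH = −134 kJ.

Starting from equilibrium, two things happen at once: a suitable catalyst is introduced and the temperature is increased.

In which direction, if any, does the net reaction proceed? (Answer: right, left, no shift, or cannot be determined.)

left

A catalyst speeds both forward and reverse rates equally; it changes neither Q nor K — no shift from this change.
The forward reaction is exothermic. Raising T favours the endothermic direction — shift to the left.
Only the nonzero effect(s) matter; the net shift is to the left.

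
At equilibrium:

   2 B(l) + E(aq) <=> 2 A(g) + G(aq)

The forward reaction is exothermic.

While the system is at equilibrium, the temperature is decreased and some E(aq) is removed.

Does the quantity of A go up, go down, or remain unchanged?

cannot be determined

The forward reaction is exothermic. Lowering T favours the exothermic direction — shift to the right.
Removing E (aq), a reactant, drives the reaction to the left.
The two effects oppose each other, so the net shift — and hence the change in A — cannot be determined from the given information.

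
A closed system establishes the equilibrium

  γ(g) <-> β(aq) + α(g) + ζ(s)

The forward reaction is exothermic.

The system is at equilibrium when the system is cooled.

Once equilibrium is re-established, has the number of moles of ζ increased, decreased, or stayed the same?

The forward reaction is exothermic. Lowering T favours the exothermic direction — shift to the right.
The net shift is to the right. ζ is a product, so its amount increases.

increases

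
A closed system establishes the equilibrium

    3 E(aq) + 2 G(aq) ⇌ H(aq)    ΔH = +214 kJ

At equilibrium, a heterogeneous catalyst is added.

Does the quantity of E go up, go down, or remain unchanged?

unchanged

A catalyst speeds both forward and reverse rates equally; it changes neither Q nor K — no shift from this change.
No net shift occurs, so the amount of E is unchanged.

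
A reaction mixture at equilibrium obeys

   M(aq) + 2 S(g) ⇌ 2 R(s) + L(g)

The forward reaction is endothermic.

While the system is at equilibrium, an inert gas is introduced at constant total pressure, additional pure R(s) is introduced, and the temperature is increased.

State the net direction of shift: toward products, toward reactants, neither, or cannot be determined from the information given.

cannot be determined

Adding inert gas at constant total pressure expands the volume and lowers every reacting partial pressure. With Δn_gas = 1 − 2 = -1, Q moves away from K toward the side with fewer gas moles, so the system shifts toward the side with more gas moles — to the left.
R is a pure solid; its activity is 1 regardless of amount, so Q is unaffected — no shift from this change.
The forward reaction is endothermic. Raising T favours the endothermic direction — shift to the right.
The individual effects push in opposite directions; without quantitative information the net direction cannot be determined.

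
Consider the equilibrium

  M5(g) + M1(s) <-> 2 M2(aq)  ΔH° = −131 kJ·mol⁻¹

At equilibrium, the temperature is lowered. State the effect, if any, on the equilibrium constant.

K depends on temperature via the van 't Hoff relation. The forward reaction is exothermic, so lowering T increases K.

increases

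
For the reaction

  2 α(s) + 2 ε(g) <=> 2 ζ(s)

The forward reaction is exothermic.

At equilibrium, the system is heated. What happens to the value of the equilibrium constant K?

K depends on temperature via the van 't Hoff relation. The forward reaction is exothermic, so raising T decreases K.

decreases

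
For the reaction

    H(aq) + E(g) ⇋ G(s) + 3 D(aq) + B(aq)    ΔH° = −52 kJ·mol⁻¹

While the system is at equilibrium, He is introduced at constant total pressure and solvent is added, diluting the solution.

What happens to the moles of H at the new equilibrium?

Adding inert gas at constant total pressure expands the volume and lowers every reacting partial pressure. With Δn_gas = 0 − 1 = -1, Q moves away from K toward the side with fewer gas moles, so the system shifts toward the side with more gas moles — to the left.
Dilution lowers every aqueous concentration by the same factor. Δn_aq = 4 − 1 = +3, so the system shifts toward the side with more dissolved moles — to the right.
The two effects oppose each other, so the net shift — and hence the change in H — cannot be determined from the given information.

cannot be determined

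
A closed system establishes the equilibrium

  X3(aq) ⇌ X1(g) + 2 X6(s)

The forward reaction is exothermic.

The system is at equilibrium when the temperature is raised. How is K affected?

K depends on temperature via the van 't Hoff relation. The forward reaction is exothermic, so raising T decreases K.

decreases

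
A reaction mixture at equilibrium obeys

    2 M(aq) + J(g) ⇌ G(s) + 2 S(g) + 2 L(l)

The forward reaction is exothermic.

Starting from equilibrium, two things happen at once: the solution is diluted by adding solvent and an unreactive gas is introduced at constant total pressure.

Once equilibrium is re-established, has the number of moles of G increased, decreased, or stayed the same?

Dilution lowers every aqueous concentration by the same factor. Δn_aq = 0 − 2 = -2, so the system shifts toward the side with more dissolved moles — to the left.
Adding inert gas at constant total pressure expands the volume and lowers every reacting partial pressure. With Δn_gas = 2 − 1 = +1, Q moves away from K toward the side with fewer gas moles, so the system shifts toward the side with more gas moles — to the right.
The two effects oppose each other, so the net shift — and hence the change in G — cannot be determined from the given information.

cannot be determined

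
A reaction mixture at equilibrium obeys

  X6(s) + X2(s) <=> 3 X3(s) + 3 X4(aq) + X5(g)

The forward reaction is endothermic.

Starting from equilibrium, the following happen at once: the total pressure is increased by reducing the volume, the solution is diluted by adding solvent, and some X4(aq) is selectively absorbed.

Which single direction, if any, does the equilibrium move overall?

Gas moles: reactants 0, products 1 (Δn_gas = +1). Compression shifts the system toward the side with fewer moles of gas — to the left.
Dilution lowers every aqueous concentration by the same factor. Δn_aq = 3 − 0 = +3, so the system shifts toward the side with more dissolved moles — to the right.
Removing X4 (aq), a product, drives the reaction to the right.
The individual effects push in opposite directions; without quantitative information the net direction cannot be determined.

cannot be determined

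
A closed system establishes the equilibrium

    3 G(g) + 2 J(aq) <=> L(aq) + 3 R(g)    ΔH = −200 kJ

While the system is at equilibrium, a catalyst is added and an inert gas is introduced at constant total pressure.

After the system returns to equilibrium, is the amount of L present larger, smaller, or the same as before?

unchanged

A catalyst speeds both forward and reverse rates equally; it changes neither Q nor K — no shift from this change.
Adding inert gas at constant total pressure expands the volume, scaling every reacting partial pressure by the same factor. Δn_gas = 3 − 3 = 0, so Q is unchanged — no shift.
No net shift occurs, so the amount of L is unchanged.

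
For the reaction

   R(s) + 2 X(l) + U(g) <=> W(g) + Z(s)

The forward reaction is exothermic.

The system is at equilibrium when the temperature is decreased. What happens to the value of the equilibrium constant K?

increases

K depends on temperature via the van 't Hoff relation. The forward reaction is exothermic, so lowering T increases K.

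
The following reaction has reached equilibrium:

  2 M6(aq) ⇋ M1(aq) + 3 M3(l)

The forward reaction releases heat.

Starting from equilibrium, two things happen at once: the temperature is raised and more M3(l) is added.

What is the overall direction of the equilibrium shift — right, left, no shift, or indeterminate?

The forward reaction is exothermic. Raising T favours the endothermic direction — shift to the left.
M3 is a pure liquid; its activity is 1 regardless of amount, so Q is unaffected — no shift from this change.
Only the nonzero effect(s) matter; the net shift is to the left.

left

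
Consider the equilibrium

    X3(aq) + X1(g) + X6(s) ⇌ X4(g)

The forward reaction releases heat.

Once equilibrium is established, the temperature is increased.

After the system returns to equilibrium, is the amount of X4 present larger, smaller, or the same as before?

decreases

The forward reaction is exothermic. Raising T favours the endothermic direction — shift to the left.
The net shift is to the left. X4 is a product, so its amount decreases.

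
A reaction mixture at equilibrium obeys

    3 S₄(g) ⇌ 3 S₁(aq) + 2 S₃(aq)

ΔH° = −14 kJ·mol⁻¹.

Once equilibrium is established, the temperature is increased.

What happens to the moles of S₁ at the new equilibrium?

The forward reaction is exothermic. Raising T favours the endothermic direction — shift to the left.
The net shift is to the left. S₁ is a product, so its amount decreases.

decreases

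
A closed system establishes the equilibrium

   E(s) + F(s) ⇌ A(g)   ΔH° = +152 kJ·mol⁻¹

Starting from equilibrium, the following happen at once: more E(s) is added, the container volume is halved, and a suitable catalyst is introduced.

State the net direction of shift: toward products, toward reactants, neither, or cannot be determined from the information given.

E is a pure solid; its activity is 1 regardless of amount, so Q is unaffected — no shift from this change.
Gas moles: reactants 0, products 1 (Δn_gas = +1). Compression shifts the system toward the side with fewer moles of gas — to the left.
A catalyst speeds both forward and reverse rates equally; it changes neither Q nor K — no shift from this change.
Only the nonzero effect(s) matter; the net shift is to the left.

left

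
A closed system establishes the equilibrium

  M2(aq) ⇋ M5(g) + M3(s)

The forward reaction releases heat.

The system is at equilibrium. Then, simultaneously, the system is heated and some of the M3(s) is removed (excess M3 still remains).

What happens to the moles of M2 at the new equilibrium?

The forward reaction is exothermic. Raising T favours the endothermic direction — shift to the left.
M3 is a pure solid; its activity is 1 regardless of amount, so Q is unaffected — no shift from this change.
The net shift is to the left. M2 is a reactant, so its amount increases.

increases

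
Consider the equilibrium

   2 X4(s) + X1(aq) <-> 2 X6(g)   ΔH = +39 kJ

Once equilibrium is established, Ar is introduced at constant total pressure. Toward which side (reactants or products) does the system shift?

Adding inert gas at constant total pressure expands the volume and lowers every reacting partial pressure. With Δn_gas = 2 − 0 = +2, Q moves away from K toward the side with fewer gas moles, so the system shifts toward the side with more gas moles — to the right.

right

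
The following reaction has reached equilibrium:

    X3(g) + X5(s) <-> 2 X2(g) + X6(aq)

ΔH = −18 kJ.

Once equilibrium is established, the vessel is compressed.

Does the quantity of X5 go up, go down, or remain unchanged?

Gas moles: reactants 1, products 2 (Δn_gas = +1). Compression shifts the system toward the side with fewer moles of gas — to the left.
The net shift is to the left. X5 is a reactant, so its amount increases.

increases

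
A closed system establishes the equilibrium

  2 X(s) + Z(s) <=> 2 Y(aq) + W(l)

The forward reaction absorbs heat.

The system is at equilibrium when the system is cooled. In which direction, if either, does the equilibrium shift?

left

The forward reaction is endothermic. Lowering T favours the exothermic direction — shift to the left.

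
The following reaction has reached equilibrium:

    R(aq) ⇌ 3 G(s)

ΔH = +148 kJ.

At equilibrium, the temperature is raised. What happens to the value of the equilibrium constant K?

increases

K depends on temperature via the van 't Hoff relation. The forward reaction is endothermic, so raising T increases K.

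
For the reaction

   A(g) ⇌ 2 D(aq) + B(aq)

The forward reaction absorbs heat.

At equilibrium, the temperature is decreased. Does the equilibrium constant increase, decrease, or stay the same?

K depends on temperature via the van 't Hoff relation. The forward reaction is endothermic, so lowering T decreases K.

decreases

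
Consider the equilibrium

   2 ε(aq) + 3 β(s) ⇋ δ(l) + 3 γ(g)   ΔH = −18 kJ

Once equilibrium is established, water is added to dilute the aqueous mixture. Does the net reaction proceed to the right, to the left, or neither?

Dilution lowers every aqueous concentration by the same factor. Δn_aq = 0 − 2 = -2, so the system shifts toward the side with more dissolved moles — to the left.

left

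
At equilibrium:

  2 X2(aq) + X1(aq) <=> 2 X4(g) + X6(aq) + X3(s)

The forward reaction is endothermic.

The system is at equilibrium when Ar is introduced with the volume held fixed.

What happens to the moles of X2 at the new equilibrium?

unchanged

At constant volume, adding an inert gas leaves every reacting species' partial pressure unchanged, so Q is unchanged — no shift from this change.
No net shift occurs, so the amount of X2 is unchanged.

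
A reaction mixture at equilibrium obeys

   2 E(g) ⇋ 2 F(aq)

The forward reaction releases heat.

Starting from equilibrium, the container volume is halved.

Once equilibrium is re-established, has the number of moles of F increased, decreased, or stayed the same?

increases

Gas moles: reactants 2, products 0 (Δn_gas = -2). Compression shifts the system toward the side with fewer moles of gas — to the right.
The net shift is to the right. F is a product, so its amount increases.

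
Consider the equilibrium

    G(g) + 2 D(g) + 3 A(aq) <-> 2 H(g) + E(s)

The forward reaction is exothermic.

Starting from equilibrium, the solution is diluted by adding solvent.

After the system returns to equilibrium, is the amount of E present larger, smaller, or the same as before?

decreases

Dilution lowers every aqueous concentration by the same factor. Δn_aq = 0 − 3 = -3, so the system shifts toward the side with more dissolved moles — to the left.
The net shift is to the left. E is a product, so its amount decreases.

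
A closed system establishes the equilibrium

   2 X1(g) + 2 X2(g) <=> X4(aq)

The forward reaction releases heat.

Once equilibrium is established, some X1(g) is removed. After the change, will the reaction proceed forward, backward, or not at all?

Removing X1 (g), a reactant, drives the reaction to the left.

left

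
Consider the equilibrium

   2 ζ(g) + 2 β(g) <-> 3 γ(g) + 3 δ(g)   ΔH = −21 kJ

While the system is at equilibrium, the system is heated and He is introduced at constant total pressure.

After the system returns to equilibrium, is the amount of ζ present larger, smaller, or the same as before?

cannot be determined

The forward reaction is exothermic. Raising T favours the endothermic direction — shift to the left.
Adding inert gas at constant total pressure expands the volume and lowers every reacting partial pressure. With Δn_gas = 6 − 4 = +2, Q moves away from K toward the side with fewer gas moles, so the system shifts toward the side with more gas moles — to the right.
The two effects oppose each other, so the net shift — and hence the change in ζ — cannot be determined from the given information.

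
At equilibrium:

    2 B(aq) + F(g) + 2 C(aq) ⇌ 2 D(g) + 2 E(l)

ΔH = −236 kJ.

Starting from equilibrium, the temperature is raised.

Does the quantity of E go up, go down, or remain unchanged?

The forward reaction is exothermic. Raising T favours the endothermic direction — shift to the left.
The net shift is to the left. E is a product, so its amount decreases.

decreases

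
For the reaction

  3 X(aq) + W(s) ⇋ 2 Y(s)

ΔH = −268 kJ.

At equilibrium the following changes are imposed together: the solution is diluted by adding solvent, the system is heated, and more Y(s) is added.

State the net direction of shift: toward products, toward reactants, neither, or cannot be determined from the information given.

left

Dilution lowers every aqueous concentration by the same factor. Δn_aq = 0 − 3 = -3, so the system shifts toward the side with more dissolved moles — to the left.
The forward reaction is exothermic. Raising T favours the endothermic direction — shift to the left.
Y is a pure solid; its activity is 1 regardless of amount, so Q is unaffected — no shift from this change.
Only the nonzero effect(s) matter; the net shift is to the left.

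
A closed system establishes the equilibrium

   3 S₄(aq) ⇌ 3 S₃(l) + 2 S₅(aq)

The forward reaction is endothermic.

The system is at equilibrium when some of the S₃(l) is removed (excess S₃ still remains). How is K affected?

unchanged

The equilibrium constant depends only on temperature. This perturbation changes neither the position of equilibrium nor K.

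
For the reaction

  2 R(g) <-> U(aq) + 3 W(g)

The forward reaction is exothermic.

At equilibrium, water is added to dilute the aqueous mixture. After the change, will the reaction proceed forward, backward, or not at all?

Dilution lowers every aqueous concentration by the same factor. Δn_aq = 1 − 0 = +1, so the system shifts toward the side with more dissolved moles — to the right.

right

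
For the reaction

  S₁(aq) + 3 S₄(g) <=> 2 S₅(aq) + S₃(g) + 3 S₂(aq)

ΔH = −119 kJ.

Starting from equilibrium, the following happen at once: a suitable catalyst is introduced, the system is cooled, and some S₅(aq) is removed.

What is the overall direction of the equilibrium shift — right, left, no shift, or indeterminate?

right

A catalyst speeds both forward and reverse rates equally; it changes neither Q nor K — no shift from this change.
The forward reaction is exothermic. Lowering T favours the exothermic direction — shift to the right.
Removing S₅ (aq), a product, drives the reaction to the right.
Only the nonzero effect(s) matter; the net shift is to the right.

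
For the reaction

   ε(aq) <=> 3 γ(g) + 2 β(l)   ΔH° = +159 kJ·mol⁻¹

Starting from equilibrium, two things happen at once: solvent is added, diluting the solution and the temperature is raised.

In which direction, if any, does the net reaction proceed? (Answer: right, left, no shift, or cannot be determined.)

Dilution lowers every aqueous concentration by the same factor. Δn_aq = 0 − 1 = -1, so the system shifts toward the side with more dissolved moles — to the left.
The forward reaction is endothermic. Raising T favours the endothermic direction — shift to the right.
The individual effects push in opposite directions; without quantitative information the net direction cannot be determined.

cannot be determined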